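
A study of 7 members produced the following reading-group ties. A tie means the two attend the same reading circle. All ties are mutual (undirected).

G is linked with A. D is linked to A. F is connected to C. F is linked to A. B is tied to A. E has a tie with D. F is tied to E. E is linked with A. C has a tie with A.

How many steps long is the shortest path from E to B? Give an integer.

2

One shortest route is E – A – B, which uses 2 edges, and E and B are not directly tied, so nothing shorter exists. So d(E,B) = 2.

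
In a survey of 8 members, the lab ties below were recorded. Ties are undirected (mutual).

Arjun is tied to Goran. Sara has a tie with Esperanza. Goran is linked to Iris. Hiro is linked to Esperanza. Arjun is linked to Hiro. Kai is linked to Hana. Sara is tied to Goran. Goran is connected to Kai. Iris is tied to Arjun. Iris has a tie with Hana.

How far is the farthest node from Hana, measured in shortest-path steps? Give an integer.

4

Distances from Hana: Arjun:2, Esperanza:4, Goran:2, Hiro:3, Iris:1, Kai:1, Sara:3.
The largest is 4 (to Esperanza), so the eccentricity of Hana is 4.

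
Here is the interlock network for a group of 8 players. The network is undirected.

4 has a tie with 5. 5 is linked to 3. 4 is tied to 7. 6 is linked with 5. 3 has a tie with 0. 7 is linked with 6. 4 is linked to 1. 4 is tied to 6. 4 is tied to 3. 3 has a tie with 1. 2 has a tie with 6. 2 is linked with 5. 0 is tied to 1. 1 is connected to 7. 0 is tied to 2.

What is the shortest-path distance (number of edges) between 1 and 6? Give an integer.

2

One shortest route is 1 – 7 – 6, which uses 2 edges, and 1 and 6 are not directly tied, so nothing shorter exists. So d(1,6) = 2.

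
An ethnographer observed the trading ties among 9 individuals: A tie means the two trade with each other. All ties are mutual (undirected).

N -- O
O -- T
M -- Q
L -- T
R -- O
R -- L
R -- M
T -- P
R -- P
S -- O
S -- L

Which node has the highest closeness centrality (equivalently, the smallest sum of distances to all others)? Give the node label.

Farness (sum of distances to all others) for each node — L:15, M:17, N:20, O:13, P:17, Q:24, R:12, S:18, T:16.
The smallest farness is 12, for R, so R has the highest closeness.

R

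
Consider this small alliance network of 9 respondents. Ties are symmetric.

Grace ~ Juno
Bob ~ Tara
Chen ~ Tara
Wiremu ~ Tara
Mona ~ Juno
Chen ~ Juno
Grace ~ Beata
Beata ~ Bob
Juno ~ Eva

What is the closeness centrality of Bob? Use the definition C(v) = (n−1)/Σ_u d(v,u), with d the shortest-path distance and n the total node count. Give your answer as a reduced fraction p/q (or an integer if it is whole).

8/19

Distances from Bob: Beata:1, Chen:2, Eva:4, Grace:2, Juno:3, Mona:4, Tara:1, Wiremu:2. Sum = 19.
n = 9, so closeness = 8/19.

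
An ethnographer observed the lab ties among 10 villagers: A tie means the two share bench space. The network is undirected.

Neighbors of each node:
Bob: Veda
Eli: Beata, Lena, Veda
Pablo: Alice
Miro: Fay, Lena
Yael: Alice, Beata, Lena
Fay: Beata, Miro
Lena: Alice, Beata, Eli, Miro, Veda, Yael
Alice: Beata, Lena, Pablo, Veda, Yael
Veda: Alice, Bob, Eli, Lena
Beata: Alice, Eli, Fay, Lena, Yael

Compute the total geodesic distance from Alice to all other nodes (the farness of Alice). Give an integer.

13

Distances from Alice: Beata:1, Bob:2, Eli:2, Fay:2, Lena:1, Miro:2, Pablo:1, Veda:1, Yael:1.
Sum = 1 + 2 + 2 + 2 + 1 + 2 + 1 + 1 + 1 = 13.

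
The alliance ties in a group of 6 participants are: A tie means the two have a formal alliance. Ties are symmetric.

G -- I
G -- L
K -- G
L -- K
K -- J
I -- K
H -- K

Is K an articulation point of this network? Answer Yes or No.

Removing K leaves {G, I, and L} with no path to {J}, so the network splits into 3 components. K is a cut vertex.

Yes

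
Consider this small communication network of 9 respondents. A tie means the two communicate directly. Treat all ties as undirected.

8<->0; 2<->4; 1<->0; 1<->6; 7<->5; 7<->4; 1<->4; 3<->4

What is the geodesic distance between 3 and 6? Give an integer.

One shortest route is 3 – 4 – 1 – 6, which uses 3 edges, and at distance 2 from 3 we only reach {1, 2, 7}, which does not include 6. So d(3,6) = 3.

3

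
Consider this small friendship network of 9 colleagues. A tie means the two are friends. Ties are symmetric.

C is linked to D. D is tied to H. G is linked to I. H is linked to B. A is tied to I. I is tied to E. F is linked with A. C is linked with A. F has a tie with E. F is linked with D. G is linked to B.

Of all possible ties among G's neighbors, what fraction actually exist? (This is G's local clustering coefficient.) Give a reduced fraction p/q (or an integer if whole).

0

G's neighbors: B and I (k = 2).
Possible neighbor pairs: C(2,2) = 1. Edges among them: none → e = 0.
Clustering(G) = 0/1.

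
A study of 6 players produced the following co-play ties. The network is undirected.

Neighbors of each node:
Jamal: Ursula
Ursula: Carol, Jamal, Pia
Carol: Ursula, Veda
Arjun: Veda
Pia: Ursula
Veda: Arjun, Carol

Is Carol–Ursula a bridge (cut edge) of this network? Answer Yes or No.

Yes

Without the Carol–Ursula edge there is no alternate route between Carol and Ursula, so the network disconnects. It is a bridge.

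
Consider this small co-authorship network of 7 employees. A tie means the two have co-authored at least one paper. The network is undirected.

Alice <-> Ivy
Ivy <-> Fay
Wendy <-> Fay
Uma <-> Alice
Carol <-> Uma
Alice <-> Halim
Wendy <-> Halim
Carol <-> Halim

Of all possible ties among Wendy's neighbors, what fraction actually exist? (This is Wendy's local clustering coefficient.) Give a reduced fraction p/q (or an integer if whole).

Wendy's neighbors: Fay and Halim (k = 2).
Possible neighbor pairs: C(2,2) = 1. Edges among them: none → e = 0.
Clustering(Wendy) = 0/1.

0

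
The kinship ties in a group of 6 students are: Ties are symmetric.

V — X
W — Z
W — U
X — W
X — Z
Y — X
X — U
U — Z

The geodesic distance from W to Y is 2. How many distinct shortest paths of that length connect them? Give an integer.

1

The shortest distance is 2, and the only length-2 path is W–X–Y. So there is exactly 1 shortest path.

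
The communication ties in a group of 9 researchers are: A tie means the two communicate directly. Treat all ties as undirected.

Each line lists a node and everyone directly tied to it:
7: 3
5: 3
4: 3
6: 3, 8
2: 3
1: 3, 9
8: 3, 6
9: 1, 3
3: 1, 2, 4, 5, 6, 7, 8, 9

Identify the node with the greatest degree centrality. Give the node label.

Degrees — 1:2, 2:1, 3:8, 4:1, 5:1, 6:2, 7:1, 8:2, 9:2.
The maximum is 8, attained only by 3.

3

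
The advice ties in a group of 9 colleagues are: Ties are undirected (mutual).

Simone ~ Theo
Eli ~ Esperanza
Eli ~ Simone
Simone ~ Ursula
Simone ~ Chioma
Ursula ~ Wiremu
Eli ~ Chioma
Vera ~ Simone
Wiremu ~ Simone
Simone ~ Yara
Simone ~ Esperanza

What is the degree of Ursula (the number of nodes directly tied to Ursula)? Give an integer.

2

Ursula is directly tied to Simone and Wiremu. That is 2 neighbors, so the degree of Ursula is 2.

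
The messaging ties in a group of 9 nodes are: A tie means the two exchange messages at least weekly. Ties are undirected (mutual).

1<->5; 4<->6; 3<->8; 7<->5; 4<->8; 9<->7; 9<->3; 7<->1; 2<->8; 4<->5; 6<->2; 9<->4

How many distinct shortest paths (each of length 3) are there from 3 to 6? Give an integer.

3

The shortest distance is 3. The length-3 paths are: 3–8–2–6; 3–9–4–6; 3–8–4–6.
That gives 3 distinct shortest paths.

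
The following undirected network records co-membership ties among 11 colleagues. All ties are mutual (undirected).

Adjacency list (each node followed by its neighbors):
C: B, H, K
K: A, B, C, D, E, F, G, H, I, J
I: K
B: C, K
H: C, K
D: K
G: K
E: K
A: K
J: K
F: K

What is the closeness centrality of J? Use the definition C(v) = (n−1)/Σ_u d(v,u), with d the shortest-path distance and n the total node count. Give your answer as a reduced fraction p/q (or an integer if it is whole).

10/19

Distances from J: A:2, B:2, C:2, D:2, E:2, F:2, G:2, H:2, I:2, K:1. Sum = 19.
n = 11, so closeness = 10/19.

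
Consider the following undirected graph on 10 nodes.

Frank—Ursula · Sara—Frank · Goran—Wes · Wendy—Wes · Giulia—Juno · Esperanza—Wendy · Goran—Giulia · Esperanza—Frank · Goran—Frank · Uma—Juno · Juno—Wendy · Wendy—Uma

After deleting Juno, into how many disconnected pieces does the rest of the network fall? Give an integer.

1

Juno's neighbors (Giulia, Uma, and Wendy) remain reachable from one another through other ties, so the rest of the network stays in one piece.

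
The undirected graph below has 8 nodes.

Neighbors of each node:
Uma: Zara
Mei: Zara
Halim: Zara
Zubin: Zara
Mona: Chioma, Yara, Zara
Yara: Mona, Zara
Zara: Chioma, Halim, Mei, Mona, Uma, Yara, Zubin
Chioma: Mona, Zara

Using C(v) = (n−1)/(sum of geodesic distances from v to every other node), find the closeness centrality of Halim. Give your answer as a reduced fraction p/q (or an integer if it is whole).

Distances from Halim: Chioma:2, Mei:2, Mona:2, Uma:2, Yara:2, Zara:1, Zubin:2. Sum = 13.
n = 8, so closeness = 7/13.

7/13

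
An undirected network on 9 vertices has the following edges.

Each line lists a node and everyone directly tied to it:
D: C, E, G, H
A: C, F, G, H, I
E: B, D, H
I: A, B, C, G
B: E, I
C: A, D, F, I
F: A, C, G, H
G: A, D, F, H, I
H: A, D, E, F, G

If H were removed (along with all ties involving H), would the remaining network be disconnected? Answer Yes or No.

No

Even without H, every remaining node can still reach every other (the residual graph is connected), so H is not a cut vertex.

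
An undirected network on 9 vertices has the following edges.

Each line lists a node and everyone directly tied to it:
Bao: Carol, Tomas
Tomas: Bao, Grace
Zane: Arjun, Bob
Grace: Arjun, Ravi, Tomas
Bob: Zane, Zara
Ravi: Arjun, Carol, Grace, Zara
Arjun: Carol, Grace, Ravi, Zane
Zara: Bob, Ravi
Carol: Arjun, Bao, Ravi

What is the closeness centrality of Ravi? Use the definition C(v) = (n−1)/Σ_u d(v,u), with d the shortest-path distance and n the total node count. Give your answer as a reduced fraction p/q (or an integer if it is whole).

2/3

Distances from Ravi: Arjun:1, Bao:2, Bob:2, Carol:1, Grace:1, Tomas:2, Zane:2, Zara:1. Sum = 12.
n = 9, so closeness = 8/12 = 2/3.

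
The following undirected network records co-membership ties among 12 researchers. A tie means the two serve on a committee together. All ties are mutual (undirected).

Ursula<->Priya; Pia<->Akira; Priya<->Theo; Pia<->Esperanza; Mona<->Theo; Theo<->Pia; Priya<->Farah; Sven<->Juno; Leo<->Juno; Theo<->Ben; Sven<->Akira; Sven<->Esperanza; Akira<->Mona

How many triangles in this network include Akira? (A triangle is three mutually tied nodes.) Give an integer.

Akira's neighbors are Mona, Pia, and Sven, but none of them are tied to each other, so no triangle contains Akira.

0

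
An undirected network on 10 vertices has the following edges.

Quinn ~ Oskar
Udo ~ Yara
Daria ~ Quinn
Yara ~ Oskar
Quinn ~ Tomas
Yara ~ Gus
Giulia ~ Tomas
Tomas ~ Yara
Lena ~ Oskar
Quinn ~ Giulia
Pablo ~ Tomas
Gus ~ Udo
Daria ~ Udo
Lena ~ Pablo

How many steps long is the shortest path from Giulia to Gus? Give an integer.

3

One shortest route is Giulia – Tomas – Yara – Gus, which uses 3 edges, and at distance 2 from Giulia we only reach {Daria, Oskar, Pablo, Yara}, which does not include Gus. So d(Giulia,Gus) = 3.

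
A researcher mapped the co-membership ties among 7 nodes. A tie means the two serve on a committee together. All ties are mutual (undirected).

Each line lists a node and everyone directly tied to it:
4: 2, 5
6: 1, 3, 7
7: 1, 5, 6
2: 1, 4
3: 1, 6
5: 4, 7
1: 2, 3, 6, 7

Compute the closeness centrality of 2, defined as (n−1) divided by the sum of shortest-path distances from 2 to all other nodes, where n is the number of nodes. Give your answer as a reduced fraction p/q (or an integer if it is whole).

3/5

Distances from 2: 1:1, 3:2, 4:1, 5:2, 6:2, 7:2. Sum = 10.
n = 7, so closeness = 6/10 = 3/5.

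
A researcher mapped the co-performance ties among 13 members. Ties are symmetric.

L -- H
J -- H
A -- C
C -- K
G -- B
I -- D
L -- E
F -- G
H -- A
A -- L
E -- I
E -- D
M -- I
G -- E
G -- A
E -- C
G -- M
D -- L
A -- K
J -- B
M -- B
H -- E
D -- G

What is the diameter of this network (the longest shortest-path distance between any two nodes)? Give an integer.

3

Eccentricity of each node (its greatest distance to any other): A:3, B:3, C:3, D:3, E:2, F:3, G:2, H:3, I:3, J:3, K:3, L:3, M:3.
The maximum eccentricity is 3, realized for instance by the pair B–L via B – G – D – L. So the diameter is 3.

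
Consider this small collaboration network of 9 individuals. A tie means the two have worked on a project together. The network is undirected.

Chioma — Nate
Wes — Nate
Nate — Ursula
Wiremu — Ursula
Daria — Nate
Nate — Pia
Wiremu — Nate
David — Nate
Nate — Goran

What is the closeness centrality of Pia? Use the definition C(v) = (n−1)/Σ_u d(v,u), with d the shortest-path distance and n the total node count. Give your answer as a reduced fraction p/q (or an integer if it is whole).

Distances from Pia: Chioma:2, Daria:2, David:2, Goran:2, Nate:1, Ursula:2, Wes:2, Wiremu:2. Sum = 15.
n = 9, so closeness = 8/15.

8/15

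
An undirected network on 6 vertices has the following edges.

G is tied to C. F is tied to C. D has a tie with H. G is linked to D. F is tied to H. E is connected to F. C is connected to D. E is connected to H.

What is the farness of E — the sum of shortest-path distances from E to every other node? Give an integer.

Distances from E: C:2, D:2, F:1, G:3, H:1.
Sum = 2 + 2 + 1 + 3 + 1 = 9.

9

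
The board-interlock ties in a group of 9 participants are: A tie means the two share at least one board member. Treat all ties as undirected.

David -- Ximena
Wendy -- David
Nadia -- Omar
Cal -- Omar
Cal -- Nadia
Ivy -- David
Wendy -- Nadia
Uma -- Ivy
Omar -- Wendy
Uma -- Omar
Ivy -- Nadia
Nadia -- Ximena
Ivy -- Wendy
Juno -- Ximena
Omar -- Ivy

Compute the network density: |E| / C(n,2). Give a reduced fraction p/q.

5/12

There are 15 edges and 9 nodes, so the maximum possible is C(9,2) = 36.
Density = 15/36 = 5/12.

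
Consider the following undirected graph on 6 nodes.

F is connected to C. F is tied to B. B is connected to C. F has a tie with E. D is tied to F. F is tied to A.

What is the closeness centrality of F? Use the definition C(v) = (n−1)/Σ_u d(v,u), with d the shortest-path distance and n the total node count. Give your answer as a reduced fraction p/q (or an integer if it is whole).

1

Distances from F: A:1, B:1, C:1, D:1, E:1. Sum = 5.
n = 6, so closeness = 5/5 = 1.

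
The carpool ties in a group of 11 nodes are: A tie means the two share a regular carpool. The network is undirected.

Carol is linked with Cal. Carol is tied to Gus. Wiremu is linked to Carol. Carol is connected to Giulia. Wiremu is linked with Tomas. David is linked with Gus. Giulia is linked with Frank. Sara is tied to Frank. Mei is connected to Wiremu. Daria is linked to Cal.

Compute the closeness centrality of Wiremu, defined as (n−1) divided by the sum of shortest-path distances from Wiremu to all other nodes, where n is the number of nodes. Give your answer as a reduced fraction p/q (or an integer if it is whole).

Distances from Wiremu: Cal:2, Carol:1, Daria:3, David:3, Frank:3, Giulia:2, Gus:2, Mei:1, Sara:4, Tomas:1. Sum = 22.
n = 11, so closeness = 10/22 = 5/11.

5/11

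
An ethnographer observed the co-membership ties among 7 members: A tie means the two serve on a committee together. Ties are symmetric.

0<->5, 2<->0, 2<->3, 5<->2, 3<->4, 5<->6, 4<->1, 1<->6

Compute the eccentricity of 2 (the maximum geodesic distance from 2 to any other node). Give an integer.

3

Distances from 2: 0:1, 1:3, 3:1, 4:2, 5:1, 6:2.
The largest is 3 (to 1), so the eccentricity of 2 is 3.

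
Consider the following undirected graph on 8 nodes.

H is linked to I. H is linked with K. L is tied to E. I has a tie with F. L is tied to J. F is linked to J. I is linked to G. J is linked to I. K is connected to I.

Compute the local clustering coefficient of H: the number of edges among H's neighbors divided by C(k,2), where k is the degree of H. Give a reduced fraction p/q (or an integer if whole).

H's neighbors: I and K (k = 2).
Possible neighbor pairs: C(2,2) = 1. Edges among them: I–K → e = 1.
Clustering(H) = 1/1.

1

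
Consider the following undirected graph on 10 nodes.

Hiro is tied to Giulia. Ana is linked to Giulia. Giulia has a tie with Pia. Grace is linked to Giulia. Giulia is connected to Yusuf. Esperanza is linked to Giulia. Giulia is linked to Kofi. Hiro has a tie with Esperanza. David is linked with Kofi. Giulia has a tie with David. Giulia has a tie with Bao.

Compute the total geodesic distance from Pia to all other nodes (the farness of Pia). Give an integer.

Distances from Pia: Ana:2, Bao:2, David:2, Esperanza:2, Giulia:1, Grace:2, Hiro:2, Kofi:2, Yusuf:2.
Sum = 2 + 2 + 2 + 2 + 1 + 2 + 2 + 2 + 2 = 17.

17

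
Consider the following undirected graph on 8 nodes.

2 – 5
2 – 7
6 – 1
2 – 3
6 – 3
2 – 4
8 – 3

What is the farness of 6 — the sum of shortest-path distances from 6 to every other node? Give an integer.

Distances from 6: 1:1, 2:2, 3:1, 4:3, 5:3, 7:3, 8:2.
Sum = 1 + 2 + 1 + 3 + 3 + 3 + 2 = 15.

15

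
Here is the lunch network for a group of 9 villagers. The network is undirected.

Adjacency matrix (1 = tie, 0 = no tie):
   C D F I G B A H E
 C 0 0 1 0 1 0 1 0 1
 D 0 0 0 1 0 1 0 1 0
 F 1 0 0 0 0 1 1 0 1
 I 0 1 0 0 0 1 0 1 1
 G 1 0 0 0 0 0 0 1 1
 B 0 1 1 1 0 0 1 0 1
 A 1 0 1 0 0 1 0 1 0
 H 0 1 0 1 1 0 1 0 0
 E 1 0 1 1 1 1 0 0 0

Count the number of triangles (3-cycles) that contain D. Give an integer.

2

D's neighbors: B, H, and I.
Neighbor pairs that are themselves tied: D–B–I; D–H–I. Each forms one triangle with D, for 2 in total.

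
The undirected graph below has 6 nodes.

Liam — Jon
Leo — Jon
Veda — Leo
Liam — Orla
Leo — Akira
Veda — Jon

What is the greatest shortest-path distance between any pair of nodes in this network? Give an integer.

4

Eccentricity of each node (its greatest distance to any other): Akira:4, Jon:2, Leo:3, Liam:3, Orla:4, Veda:3.
The maximum eccentricity is 4, realized for instance by the pair Orla–Akira via Orla – Liam – Jon – Leo – Akira. So the diameter is 4.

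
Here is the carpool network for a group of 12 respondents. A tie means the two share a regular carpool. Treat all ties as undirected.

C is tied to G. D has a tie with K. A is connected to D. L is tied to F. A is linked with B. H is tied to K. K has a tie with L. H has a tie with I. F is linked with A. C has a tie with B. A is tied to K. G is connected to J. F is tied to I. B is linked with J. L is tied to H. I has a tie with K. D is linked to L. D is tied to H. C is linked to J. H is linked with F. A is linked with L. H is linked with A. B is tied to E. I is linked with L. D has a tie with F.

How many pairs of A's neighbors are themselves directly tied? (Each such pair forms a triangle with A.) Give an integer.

9

A's neighbors: B, D, F, H, K, and L.
Neighbor pairs that are themselves tied: A–D–F; A–D–H; A–D–K; A–D–L; A–F–H; A–F–L; A–H–K; A–H–L; A–K–L. Each forms one triangle with A, for 9 in total.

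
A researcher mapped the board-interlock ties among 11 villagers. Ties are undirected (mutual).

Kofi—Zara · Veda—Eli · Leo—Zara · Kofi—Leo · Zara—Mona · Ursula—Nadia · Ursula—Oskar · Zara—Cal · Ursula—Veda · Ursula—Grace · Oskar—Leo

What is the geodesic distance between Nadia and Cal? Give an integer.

One shortest route is Nadia – Ursula – Oskar – Leo – Zara – Cal, which uses 5 edges, and at distance 4 from Nadia we only reach {Kofi, Zara}, which does not include Cal. So d(Nadia,Cal) = 5.

5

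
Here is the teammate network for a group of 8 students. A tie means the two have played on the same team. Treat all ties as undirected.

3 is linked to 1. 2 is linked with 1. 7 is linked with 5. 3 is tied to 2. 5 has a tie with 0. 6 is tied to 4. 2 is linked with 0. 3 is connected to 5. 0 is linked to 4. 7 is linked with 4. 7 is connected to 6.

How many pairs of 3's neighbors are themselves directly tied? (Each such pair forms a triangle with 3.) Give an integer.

3's neighbors: 1, 2, and 5.
Neighbor pairs that are themselves tied: 3–1–2. Each forms one triangle with 3, for 1 in total.

1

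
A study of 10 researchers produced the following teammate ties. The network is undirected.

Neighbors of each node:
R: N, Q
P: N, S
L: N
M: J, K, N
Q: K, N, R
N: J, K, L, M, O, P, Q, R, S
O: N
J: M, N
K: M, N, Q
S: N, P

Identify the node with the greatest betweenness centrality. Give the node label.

N

Unnormalized betweenness of each node: J:0, K:1/2, L:0, M:1/2, N:59/2, O:0, P:0, Q:1/2, R:0, S:0.
N has the largest value, 59/2, making it the main broker — the node through which the most shortest paths run.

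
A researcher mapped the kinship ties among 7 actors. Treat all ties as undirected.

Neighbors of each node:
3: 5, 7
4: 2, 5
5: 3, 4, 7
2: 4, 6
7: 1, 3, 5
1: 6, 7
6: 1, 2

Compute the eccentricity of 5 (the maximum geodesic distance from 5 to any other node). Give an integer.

Distances from 5: 1:2, 2:2, 3:1, 4:1, 6:3, 7:1.
The largest is 3 (to 6), so the eccentricity of 5 is 3.

3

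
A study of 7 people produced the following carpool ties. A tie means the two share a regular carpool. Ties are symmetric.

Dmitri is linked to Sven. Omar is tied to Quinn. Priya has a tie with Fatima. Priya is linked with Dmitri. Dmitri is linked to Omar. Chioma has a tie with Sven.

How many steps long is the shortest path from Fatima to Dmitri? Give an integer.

2

One shortest route is Fatima – Priya – Dmitri, which uses 2 edges, and Fatima and Dmitri are not directly tied, so nothing shorter exists. So d(Fatima,Dmitri) = 2.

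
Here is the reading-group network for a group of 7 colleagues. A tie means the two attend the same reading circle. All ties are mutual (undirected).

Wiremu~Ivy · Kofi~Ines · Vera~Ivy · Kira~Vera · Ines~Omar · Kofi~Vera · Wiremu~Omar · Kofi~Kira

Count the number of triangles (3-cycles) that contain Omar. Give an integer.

0

Omar's neighbors are Ines and Wiremu, but none of them are tied to each other, so no triangle contains Omar.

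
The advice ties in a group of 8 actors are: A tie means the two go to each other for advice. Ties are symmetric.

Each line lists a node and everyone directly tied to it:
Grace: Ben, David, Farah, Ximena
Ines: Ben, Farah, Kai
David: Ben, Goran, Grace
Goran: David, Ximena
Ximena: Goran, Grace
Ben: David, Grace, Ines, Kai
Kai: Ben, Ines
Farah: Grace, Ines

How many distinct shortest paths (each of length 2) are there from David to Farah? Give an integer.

The shortest distance is 2, and the only length-2 path is David–Grace–Farah. So there is exactly 1 shortest path.

1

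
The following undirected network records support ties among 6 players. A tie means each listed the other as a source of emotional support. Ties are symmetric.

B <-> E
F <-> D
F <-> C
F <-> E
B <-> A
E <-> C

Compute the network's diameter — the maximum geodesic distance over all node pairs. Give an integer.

4

Eccentricity of each node (its greatest distance to any other): A:4, B:3, C:3, D:4, E:2, F:3.
The maximum eccentricity is 4, realized for instance by the pair A–D via A – B – E – F – D. So the diameter is 4.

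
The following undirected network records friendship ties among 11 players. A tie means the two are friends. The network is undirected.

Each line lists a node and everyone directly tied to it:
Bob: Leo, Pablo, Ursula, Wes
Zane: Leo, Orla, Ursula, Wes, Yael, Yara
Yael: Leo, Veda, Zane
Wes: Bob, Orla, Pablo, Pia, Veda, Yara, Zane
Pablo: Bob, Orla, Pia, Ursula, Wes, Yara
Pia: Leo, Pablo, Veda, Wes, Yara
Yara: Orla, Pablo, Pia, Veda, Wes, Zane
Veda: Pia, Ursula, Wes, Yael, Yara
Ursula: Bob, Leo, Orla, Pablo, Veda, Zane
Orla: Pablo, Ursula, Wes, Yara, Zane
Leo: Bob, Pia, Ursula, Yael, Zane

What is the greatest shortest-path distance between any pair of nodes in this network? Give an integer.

Eccentricity of each node (its greatest distance to any other): Bob:2, Leo:2, Orla:2, Pablo:3, Pia:2, Ursula:2, Veda:2, Wes:2, Yael:3, Yara:2, Zane:2.
The maximum eccentricity is 3, realized for instance by the pair Pablo–Yael via Pablo – Orla – Zane – Yael. So the diameter is 3.

3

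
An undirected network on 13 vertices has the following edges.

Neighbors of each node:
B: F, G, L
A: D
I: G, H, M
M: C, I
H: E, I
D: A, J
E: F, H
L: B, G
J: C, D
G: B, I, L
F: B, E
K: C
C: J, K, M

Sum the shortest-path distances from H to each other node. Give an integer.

Distances from H: A:6, B:3, C:3, D:5, E:1, F:2, G:2, I:1, J:4, K:4, L:3, M:2.
Sum = 6 + 3 + 3 + 5 + 1 + 2 + 2 + 1 + 4 + 4 + 3 + 2 = 36.

36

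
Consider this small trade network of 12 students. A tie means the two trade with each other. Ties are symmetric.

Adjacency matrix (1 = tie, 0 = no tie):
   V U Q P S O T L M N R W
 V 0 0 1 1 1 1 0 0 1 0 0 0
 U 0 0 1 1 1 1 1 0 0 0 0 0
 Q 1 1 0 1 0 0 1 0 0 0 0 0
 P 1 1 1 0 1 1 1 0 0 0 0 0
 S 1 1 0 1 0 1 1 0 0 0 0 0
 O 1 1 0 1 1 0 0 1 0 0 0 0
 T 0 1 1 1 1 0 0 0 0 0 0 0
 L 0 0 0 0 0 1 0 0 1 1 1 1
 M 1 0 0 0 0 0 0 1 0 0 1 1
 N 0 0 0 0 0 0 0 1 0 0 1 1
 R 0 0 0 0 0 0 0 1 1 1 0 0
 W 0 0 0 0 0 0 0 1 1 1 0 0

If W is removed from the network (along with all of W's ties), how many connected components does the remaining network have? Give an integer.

1

W's neighbors (L, M, and N) remain reachable from one another through other ties, so the rest of the network stays in one piece.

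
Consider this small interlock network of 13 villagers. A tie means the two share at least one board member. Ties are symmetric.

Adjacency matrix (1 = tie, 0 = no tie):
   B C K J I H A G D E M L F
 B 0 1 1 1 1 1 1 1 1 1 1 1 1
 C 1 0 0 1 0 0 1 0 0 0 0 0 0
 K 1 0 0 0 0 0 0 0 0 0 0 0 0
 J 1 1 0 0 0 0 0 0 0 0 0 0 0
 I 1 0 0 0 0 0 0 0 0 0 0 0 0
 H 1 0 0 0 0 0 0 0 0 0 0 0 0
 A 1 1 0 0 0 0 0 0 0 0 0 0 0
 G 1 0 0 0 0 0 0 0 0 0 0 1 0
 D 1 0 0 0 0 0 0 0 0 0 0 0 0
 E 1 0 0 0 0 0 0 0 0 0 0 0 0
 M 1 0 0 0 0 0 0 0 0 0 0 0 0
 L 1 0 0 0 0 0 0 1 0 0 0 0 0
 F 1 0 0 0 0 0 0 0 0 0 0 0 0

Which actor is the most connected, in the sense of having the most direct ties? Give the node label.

Degrees — A:2, B:12, C:3, D:1, E:1, F:1, G:2, H:1, I:1, J:2, K:1, L:2, M:1.
The maximum is 12, attained only by B.

B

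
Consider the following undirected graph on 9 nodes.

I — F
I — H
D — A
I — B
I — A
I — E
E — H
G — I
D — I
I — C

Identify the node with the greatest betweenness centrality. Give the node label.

I

Unnormalized betweenness of each node: A:0, B:0, C:0, D:0, E:0, F:0, G:0, H:0, I:26.
I has the largest value, 26, making it the main broker — the node through which the most shortest paths run.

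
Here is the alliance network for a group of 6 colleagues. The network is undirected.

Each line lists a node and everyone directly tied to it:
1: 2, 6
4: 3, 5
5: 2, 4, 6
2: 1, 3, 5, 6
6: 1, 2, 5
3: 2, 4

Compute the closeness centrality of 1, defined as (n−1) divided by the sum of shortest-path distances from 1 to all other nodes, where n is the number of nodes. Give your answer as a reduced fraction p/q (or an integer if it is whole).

Distances from 1: 2:1, 3:2, 4:3, 5:2, 6:1. Sum = 9.
n = 6, so closeness = 5/9.

5/9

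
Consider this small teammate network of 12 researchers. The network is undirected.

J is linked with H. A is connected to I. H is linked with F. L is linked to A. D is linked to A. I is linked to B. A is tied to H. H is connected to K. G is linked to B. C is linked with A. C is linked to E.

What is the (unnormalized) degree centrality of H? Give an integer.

4

H is directly tied to A, F, J, and K. That is 4 neighbors, so the degree of H is 4.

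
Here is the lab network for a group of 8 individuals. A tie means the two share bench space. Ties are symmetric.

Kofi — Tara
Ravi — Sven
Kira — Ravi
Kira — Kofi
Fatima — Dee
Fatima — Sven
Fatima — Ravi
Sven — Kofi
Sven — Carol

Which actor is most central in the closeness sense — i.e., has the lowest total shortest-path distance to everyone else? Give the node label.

Sven

Farness (sum of distances to all others) for each node — Carol:16, Dee:18, Fatima:12, Kira:14, Kofi:12, Ravi:12, Sven:10, Tara:18.
The smallest farness is 10, for Sven, so Sven has the highest closeness.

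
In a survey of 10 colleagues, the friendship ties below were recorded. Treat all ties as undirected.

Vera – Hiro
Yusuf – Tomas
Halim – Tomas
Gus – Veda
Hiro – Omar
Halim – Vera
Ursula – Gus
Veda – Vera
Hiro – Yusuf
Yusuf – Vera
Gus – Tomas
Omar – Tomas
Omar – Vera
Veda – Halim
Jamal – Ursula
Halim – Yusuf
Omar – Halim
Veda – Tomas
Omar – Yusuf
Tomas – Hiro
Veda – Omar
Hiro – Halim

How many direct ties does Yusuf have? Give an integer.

Yusuf is directly tied to Halim, Hiro, Omar, Tomas, and Vera. That is 5 neighbors, so the degree of Yusuf is 5.

5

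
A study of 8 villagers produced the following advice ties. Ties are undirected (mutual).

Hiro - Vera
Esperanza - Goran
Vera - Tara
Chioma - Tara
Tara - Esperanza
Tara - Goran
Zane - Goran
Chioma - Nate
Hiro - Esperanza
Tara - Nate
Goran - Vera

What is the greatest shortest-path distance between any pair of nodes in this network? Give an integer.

3

Eccentricity of each node (its greatest distance to any other): Chioma:3, Esperanza:2, Goran:2, Hiro:3, Nate:3, Tara:2, Vera:2, Zane:3.
The maximum eccentricity is 3, realized for instance by the pair Chioma–Hiro via Chioma – Tara – Esperanza – Hiro. So the diameter is 3.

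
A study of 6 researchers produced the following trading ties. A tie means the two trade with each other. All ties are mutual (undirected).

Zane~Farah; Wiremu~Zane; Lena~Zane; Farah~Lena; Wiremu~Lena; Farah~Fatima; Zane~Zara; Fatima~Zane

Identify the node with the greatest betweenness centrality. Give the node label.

Unnormalized betweenness of each node: Farah:1/2, Fatima:0, Lena:1/2, Wiremu:0, Zane:6, Zara:0.
Zane has the largest value, 6, making it the main broker — the node through which the most shortest paths run.

Zane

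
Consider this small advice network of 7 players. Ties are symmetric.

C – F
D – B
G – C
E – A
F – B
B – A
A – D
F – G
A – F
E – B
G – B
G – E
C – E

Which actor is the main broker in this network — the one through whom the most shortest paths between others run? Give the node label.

Unnormalized betweenness of each node: A:33/20, B:191/60, C:1/4, D:0, E:47/30, F:47/30, G:47/60.
B has the largest value, 191/60, making it the main broker — the node through which the most shortest paths run.

B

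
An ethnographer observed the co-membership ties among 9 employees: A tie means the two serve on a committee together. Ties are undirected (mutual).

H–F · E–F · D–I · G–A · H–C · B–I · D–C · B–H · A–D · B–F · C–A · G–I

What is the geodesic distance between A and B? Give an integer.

One shortest route is A – C – H – B, which uses 3 edges, and at distance 2 from A we only reach {H, I}, which does not include B. So d(A,B) = 3.

3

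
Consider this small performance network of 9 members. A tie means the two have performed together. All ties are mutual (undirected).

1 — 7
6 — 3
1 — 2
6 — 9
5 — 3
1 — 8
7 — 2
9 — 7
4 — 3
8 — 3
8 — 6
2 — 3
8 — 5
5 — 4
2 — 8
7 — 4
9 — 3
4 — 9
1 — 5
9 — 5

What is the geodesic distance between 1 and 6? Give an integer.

2

One shortest route is 1 – 8 – 6, which uses 2 edges, and 1 and 6 are not directly tied, so nothing shorter exists. So d(1,6) = 2.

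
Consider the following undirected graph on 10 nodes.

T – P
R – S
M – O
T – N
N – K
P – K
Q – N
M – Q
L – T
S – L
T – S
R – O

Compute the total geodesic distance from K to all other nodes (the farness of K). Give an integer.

23

Distances from K: L:3, M:3, N:1, O:4, P:1, Q:2, R:4, S:3, T:2.
Sum = 3 + 3 + 1 + 4 + 1 + 2 + 4 + 3 + 2 = 23.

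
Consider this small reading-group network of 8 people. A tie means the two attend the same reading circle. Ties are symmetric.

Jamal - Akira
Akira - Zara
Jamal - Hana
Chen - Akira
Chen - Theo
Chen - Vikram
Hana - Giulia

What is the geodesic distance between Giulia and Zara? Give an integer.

4

One shortest route is Giulia – Hana – Jamal – Akira – Zara, which uses 4 edges, and at distance 3 from Giulia we only reach {Akira}, which does not include Zara. So d(Giulia,Zara) = 4.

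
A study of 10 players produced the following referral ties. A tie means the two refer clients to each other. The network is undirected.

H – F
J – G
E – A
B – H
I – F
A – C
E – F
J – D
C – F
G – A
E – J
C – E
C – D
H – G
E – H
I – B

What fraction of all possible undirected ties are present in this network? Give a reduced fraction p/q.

There are 16 edges and 10 nodes, so the maximum possible is C(10,2) = 45.
Density = 16/45.

16/45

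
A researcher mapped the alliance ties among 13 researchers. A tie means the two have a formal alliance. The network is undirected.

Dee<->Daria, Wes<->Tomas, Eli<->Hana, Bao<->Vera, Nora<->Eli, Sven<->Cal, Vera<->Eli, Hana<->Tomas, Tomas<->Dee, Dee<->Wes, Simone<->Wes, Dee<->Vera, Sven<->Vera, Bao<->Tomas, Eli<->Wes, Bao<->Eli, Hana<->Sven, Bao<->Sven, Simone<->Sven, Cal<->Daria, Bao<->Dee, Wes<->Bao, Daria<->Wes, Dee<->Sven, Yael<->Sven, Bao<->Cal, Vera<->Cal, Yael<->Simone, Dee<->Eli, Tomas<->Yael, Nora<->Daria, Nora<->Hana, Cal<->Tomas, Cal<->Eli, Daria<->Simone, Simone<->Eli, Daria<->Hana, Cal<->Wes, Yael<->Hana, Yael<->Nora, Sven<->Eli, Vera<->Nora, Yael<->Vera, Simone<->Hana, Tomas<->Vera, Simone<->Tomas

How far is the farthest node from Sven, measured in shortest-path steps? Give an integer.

2

Distances from Sven: Bao:1, Cal:1, Daria:2, Dee:1, Eli:1, Hana:1, Nora:2, Simone:1, Tomas:2, Vera:1, Wes:2, Yael:1.
The largest is 2 (to Daria, Wes, Tomas, and Nora), so the eccentricity of Sven is 2.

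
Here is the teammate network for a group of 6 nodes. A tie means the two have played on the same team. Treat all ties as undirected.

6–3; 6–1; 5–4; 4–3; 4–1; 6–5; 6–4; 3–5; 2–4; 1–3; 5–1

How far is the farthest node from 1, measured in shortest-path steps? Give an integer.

2

Distances from 1: 2:2, 3:1, 4:1, 5:1, 6:1.
The largest is 2 (to 2), so the eccentricity of 1 is 2.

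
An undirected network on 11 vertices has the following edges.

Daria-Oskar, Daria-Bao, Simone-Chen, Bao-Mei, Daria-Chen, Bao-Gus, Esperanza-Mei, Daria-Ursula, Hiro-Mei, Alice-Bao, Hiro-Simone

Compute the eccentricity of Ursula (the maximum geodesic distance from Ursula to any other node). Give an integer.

4

Distances from Ursula: Alice:3, Bao:2, Chen:2, Daria:1, Esperanza:4, Gus:3, Hiro:4, Mei:3, Oskar:2, Simone:3.
The largest is 4 (to Hiro and Esperanza), so the eccentricity of Ursula is 4.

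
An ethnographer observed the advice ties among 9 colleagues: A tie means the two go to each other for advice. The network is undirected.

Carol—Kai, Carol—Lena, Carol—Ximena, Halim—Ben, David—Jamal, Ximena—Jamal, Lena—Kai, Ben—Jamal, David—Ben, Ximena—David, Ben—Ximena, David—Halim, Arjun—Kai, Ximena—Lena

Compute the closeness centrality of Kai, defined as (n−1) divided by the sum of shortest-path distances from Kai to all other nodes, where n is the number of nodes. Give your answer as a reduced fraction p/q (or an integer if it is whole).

Distances from Kai: Arjun:1, Ben:3, Carol:1, David:3, Halim:4, Jamal:3, Lena:1, Ximena:2. Sum = 18.
n = 9, so closeness = 8/18 = 4/9.

4/9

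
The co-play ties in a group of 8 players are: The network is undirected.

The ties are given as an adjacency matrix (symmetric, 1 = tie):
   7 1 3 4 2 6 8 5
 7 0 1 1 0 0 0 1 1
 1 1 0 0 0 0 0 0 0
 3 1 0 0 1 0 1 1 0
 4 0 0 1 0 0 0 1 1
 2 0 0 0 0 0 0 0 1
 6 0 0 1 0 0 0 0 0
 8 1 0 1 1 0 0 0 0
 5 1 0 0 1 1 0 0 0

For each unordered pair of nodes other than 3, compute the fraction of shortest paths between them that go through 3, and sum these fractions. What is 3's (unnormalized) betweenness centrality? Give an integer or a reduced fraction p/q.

20/3

Pairs whose geodesics pass through 3 — 7–4: 1/3; 7–6: 1; 1–4: 1/3; 1–6: 1; 4–6: 1; 2–6: 2/2; 6–8: 1; 6–5: 2/2.
All other pairs contribute 0.
Summing the contributions gives betweenness(3) = 20/3.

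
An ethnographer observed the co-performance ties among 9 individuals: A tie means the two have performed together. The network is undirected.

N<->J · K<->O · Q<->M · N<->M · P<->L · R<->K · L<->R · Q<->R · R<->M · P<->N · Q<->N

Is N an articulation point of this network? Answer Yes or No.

Removing N leaves {K, L, M, O, P, Q, and R} with no path to {J}, so the network splits into 2 components. N is a cut vertex.

Yes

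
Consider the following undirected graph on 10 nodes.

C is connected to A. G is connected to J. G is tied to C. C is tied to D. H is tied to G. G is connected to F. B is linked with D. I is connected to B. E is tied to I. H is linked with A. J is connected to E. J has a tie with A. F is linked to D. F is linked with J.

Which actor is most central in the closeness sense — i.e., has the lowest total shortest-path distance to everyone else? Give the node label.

Farness (sum of distances to all others) for each node — A:17, B:21, C:17, D:17, E:19, F:16, G:16, H:22, I:22, J:15.
The smallest farness is 15, for J, so J has the highest closeness.

J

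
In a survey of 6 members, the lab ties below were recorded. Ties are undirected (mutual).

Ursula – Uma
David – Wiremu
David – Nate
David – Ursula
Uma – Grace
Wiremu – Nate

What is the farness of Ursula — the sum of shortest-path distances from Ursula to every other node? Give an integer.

Distances from Ursula: David:1, Grace:2, Nate:2, Uma:1, Wiremu:2.
Sum = 1 + 2 + 2 + 1 + 2 = 8.

8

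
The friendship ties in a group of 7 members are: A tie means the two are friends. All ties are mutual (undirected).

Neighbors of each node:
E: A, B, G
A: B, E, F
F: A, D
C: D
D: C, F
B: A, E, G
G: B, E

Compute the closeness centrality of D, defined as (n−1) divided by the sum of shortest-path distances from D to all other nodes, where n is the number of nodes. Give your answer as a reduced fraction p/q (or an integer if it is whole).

Distances from D: A:2, B:3, C:1, E:3, F:1, G:4. Sum = 14.
n = 7, so closeness = 6/14 = 3/7.

3/7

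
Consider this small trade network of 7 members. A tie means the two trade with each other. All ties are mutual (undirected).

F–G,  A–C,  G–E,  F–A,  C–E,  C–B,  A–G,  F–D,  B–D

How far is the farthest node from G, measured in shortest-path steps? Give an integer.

Distances from G: A:1, B:3, C:2, D:2, E:1, F:1.
The largest is 3 (to B), so the eccentricity of G is 3.

3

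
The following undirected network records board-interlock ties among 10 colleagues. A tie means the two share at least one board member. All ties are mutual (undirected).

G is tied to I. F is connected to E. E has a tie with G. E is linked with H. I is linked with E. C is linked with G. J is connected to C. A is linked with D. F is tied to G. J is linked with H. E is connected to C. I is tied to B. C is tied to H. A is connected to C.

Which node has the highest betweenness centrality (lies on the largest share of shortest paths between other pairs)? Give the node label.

Unnormalized betweenness of each node: A:8, B:0, C:18, D:0, E:11, F:0, G:13/2, H:3/2, I:8, J:0.
C has the largest value, 18, making it the main broker — the node through which the most shortest paths run.

C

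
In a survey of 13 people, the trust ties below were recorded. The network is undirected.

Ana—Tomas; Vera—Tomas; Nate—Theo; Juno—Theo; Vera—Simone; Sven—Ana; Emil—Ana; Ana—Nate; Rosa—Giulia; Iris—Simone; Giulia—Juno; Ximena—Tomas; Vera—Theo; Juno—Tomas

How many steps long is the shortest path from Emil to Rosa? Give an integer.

One shortest route is Emil – Ana – Tomas – Juno – Giulia – Rosa, which uses 5 edges, and at distance 4 from Emil we only reach {Giulia, Simone}, which does not include Rosa. So d(Emil,Rosa) = 5.

5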